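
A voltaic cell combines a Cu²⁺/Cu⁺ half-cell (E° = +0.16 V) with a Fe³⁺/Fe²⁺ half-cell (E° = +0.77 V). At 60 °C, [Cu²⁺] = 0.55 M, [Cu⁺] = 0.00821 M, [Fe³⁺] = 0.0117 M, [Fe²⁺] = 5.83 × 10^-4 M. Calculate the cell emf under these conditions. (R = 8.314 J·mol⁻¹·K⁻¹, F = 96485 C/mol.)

The Fe³⁺/Fe²⁺ couple has the higher reduction potential and acts as the cathode, so E°_cell = +0.77 − (+0.16) = 0.61 V.
Balancing electrons gives n = 1; the reaction quotient is Q = [Cu²⁺]·[Fe²⁺]/([Cu⁺]·[Fe³⁺]) = 3.34.
E = E° − (RT/nF) ln Q = 0.61 − (8.314×333)/(1×96485) × (1.205) = 0.610 − 0.035 = 0.575 V.

0.575 V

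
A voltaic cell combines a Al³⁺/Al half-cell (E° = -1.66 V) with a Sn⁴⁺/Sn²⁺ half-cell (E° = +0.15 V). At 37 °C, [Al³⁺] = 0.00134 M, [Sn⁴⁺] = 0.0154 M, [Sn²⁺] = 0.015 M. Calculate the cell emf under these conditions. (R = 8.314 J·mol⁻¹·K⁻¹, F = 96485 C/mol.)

1.87 V

The Sn⁴⁺/Sn²⁺ couple has the higher reduction potential and acts as the cathode, so E°_cell = +0.15 − (-1.66) = 1.81 V.
Balancing electrons gives n = 6; the reaction quotient is Q = [Al³⁺]^2·[Sn²⁺]^3/[Sn⁴⁺]^3 = 1.66 × 10^-6.
E = E° − (RT/nF) ln Q = 1.81 − (8.314×310)/(6×96485) × (-13.309) = 1.810 + 0.059 = 1.869 V.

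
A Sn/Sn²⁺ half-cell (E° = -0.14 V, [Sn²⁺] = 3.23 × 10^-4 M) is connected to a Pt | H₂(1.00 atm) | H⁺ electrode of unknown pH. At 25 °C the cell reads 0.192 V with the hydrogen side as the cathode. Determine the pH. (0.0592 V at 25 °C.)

E°_cell = 0.14 V and n = 2.
log Q = n(E° − E)/0.0592 = 2×(0.14 − 0.192)/0.0592 = -1.757.
With Q = [Sn²⁺]·P(H₂) / [H⁺]^2, solving for [H⁺] gives log[H⁺] = -0.867, so pH = 0.87.

pH = 0.87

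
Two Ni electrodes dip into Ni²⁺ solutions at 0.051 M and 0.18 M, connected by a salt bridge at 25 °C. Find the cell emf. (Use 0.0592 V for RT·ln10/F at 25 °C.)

0.016 V

Both half-cells are Ni²⁺/Ni, so E°_cell = 0. The concentrated side is the cathode; the cell reaction moves Ni²⁺ from high to low concentration with n = 2.
Q = [Ni²⁺]_dilute/[Ni²⁺]_conc = 0.051/0.18 = 0.283.
E = 0 − (0.0592/2) log Q = −(0.0592/2)(-0.548) = 0.0162 V.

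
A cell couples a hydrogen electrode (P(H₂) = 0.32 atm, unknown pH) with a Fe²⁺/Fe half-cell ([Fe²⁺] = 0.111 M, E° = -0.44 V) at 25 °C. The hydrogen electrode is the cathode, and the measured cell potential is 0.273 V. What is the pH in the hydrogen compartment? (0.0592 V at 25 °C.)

E°_cell = 0.44 V and n = 2.
log Q = n(E° − E)/0.0592 = 2×(0.44 − 0.273)/0.0592 = 5.642.
With Q = [Fe²⁺]·P(H₂) / [H⁺]^2, solving for [H⁺] gives log[H⁺] = -3.546, so pH = 3.55.

pH = 3.55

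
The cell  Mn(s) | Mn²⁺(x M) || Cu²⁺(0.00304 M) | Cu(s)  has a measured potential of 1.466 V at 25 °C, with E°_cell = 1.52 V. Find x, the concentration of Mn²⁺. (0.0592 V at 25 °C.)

From the Nernst equation, log Q = n(E° − E)/0.0592 = 2(1.52 − 1.466)/0.0592 = 1.824, so Q = 66.7.
With Q = [Mn²⁺]/[Cu²⁺] and the known concentrations, [Mn²⁺] in the numerator gives [Mn²⁺] = 0.2 M.

0.2 M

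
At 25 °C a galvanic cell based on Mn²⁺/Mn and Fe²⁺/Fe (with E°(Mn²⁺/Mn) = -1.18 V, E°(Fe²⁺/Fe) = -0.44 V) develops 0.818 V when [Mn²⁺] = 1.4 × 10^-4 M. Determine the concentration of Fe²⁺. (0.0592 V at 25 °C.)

0.06 M

From the Nernst equation, log Q = n(E° − E)/0.0592 = 2(0.74 − 0.818)/0.0592 = -2.635, so Q = 0.00232.
With Q = [Mn²⁺]/[Fe²⁺] and the known concentrations, [Fe²⁺] in the denominator gives [Fe²⁺] = 0.06 M.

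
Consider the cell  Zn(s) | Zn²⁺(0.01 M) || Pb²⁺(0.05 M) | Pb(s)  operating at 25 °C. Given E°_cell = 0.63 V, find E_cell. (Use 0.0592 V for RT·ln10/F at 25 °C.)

0.651 V

Balancing electrons gives n = 2; the reaction quotient is Q = [Zn²⁺]/[Pb²⁺] = 0.200.
At 25 °C, E = E° − (0.0592/n) log Q = 0.63 − (0.0592/2)(-0.699) = 0.630 + 0.021 = 0.651 V.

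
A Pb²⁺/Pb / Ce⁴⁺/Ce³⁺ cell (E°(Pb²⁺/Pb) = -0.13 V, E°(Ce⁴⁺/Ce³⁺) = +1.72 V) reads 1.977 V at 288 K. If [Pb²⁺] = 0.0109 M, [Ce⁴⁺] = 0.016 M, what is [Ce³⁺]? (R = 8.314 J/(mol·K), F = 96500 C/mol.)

From the Nernst equation, ln Q = nF(E° − E)/RT = 2×96500×(1.85 − 1.977)/(8.314×288) = -10.237, so Q = 3.58 × 10^-5.
With Q = [Pb²⁺]·[Ce³⁺]^2/[Ce⁴⁺]^2 and the known concentrations, [Ce³⁺]^2 in the numerator gives [Ce³⁺] = 9.2 × 10^-4 M.

9.2 × 10^-4 M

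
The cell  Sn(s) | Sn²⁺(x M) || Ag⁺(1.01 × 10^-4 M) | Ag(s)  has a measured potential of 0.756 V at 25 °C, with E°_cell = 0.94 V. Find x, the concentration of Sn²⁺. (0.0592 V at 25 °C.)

From the Nernst equation, log Q = n(E° − E)/0.0592 = 2(0.94 − 0.756)/0.0592 = 6.216, so Q = 1.65 × 10^6.
With Q = [Sn²⁺]/[Ag⁺]^2 and the known concentrations, [Sn²⁺] in the numerator gives [Sn²⁺] = 0.017 M.

0.017 M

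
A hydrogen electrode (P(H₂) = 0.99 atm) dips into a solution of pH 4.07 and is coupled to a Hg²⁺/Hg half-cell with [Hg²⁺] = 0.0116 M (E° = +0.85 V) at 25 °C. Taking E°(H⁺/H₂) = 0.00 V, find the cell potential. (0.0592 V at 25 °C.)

The Hg²⁺/Hg couple is the cathode, so E°_cell = 0.85 V; n = 2.
[H⁺] = 10^(−4.07) = 8.5 × 10^-5 M, and Q = [H⁺]^2 / ([Hg²⁺]·P(H₂)) = 6.31 × 10^-7.
E = E° − (0.0592/2) log Q = 0.85 − (0.0592/2)(-6.200) = 1.034 V.

1.03 V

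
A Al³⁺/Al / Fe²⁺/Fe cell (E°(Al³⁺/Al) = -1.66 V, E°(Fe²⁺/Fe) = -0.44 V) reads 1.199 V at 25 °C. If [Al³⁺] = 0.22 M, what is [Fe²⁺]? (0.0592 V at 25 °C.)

0.071 M

From the Nernst equation, log Q = n(E° − E)/0.0592 = 6(1.22 − 1.199)/0.0592 = 2.128, so Q = 134.
With Q = [Al³⁺]^2/[Fe²⁺]^3 and the known concentrations, [Fe²⁺]^3 in the denominator gives [Fe²⁺] = 0.071 M.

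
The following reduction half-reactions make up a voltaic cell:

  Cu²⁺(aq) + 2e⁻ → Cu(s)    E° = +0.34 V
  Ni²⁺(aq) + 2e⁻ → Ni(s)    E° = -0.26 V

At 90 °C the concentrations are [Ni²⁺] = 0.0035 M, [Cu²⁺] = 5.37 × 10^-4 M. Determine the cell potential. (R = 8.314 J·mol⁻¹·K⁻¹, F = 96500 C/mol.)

The Cu²⁺/Cu couple has the higher reduction potential and acts as the cathode, so E°_cell = +0.34 − (-0.26) = 0.60 V.
Balancing electrons gives n = 2; the reaction quotient is Q = [Ni²⁺]/[Cu²⁺] = 6.52.
E = E° − (RT/nF) ln Q = 0.60 − (8.314×363)/(2×96500) × (1.875) = 0.600 − 0.029 = 0.571 V.

0.571 V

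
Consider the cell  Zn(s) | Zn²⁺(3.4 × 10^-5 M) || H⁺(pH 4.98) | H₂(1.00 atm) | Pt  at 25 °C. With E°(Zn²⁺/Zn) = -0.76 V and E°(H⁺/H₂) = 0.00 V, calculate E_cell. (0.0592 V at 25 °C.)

The hydrogen couple is the cathode, so E°_cell = 0.76 V; n = 2.
[H⁺] = 10^(−4.98) = 1 × 10^-5 M, and Q = [Zn²⁺]·P(H₂) / [H⁺]^2 = 3.1 × 10^5.
E = E° − (0.0592/2) log Q = 0.76 − (0.0592/2)(5.491) = 0.597 V.

0.60 V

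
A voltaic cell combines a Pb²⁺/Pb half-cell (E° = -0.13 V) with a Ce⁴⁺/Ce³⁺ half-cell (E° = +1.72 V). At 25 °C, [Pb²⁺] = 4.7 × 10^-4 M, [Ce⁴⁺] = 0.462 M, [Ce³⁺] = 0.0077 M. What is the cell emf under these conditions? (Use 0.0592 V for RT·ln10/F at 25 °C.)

The Ce⁴⁺/Ce³⁺ couple has the higher reduction potential and acts as the cathode, so E°_cell = +1.72 − (-0.13) = 1.85 V.
Balancing electrons gives n = 2; the reaction quotient is Q = [Pb²⁺]·[Ce³⁺]^2/[Ce⁴⁺]^2 = 1.31 × 10^-7.
At 25 °C, E = E° − (0.0592/n) log Q = 1.85 − (0.0592/2)(-6.884) = 1.850 + 0.204 = 2.054 V.

2.05 V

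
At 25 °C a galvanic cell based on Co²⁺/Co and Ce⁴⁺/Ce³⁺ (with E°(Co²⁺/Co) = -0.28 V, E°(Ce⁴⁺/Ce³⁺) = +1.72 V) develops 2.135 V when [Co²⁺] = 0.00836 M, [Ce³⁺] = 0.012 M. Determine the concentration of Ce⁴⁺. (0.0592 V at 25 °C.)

0.21 M

From the Nernst equation, log Q = n(E° − E)/0.0592 = 2(2.00 − 2.135)/0.0592 = -4.561, so Q = 2.75 × 10^-5.
With Q = [Co²⁺]·[Ce³⁺]^2/[Ce⁴⁺]^2 and the known concentrations, [Ce⁴⁺]^2 in the denominator gives [Ce⁴⁺] = 0.21 M.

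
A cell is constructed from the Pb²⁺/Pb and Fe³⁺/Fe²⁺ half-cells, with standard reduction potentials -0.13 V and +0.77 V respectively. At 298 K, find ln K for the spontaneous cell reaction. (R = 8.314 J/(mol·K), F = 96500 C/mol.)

E°_cell = +0.77 − (-0.13) = 0.90 V, with n = 2 electrons transferred.
At equilibrium E = 0, so the Nernst equation gives ln K = nFE°/RT = (2)(96500)(0.90)/((8.314)(298)) = 70.11.

ln K = 70.1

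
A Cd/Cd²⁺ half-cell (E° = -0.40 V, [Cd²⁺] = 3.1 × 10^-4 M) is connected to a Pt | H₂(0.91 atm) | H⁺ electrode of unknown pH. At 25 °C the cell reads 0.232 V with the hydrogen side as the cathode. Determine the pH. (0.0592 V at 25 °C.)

pH = 4.61

E°_cell = 0.40 V and n = 2.
log Q = n(E° − E)/0.0592 = 2×(0.40 − 0.232)/0.0592 = 5.676.
With Q = [Cd²⁺]·P(H₂) / [H⁺]^2, solving for [H⁺] gives log[H⁺] = -4.613, so pH = 4.61.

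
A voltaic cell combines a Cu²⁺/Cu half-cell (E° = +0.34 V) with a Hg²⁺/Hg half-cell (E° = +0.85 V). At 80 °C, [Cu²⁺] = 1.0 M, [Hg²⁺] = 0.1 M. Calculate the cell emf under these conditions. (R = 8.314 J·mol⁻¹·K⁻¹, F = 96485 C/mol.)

The Hg²⁺/Hg couple has the higher reduction potential and acts as the cathode, so E°_cell = +0.85 − (+0.34) = 0.51 V.
Balancing electrons gives n = 2; the reaction quotient is Q = [Cu²⁺]/[Hg²⁺] = 10.0.
E = E° − (RT/nF) ln Q = 0.51 − (8.314×353)/(2×96485) × (2.303) = 0.510 − 0.035 = 0.475 V.

0.475 V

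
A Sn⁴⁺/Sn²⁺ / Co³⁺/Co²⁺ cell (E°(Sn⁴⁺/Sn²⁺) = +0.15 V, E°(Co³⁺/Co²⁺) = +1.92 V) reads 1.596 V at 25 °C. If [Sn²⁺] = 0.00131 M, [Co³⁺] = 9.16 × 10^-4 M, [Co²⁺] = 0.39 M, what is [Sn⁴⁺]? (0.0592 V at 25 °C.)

From the Nernst equation, log Q = n(E° − E)/0.0592 = 2(1.77 − 1.596)/0.0592 = 5.878, so Q = 7.56 × 10^5.
With Q = [Sn⁴⁺]·[Co²⁺]^2/([Sn²⁺]·[Co³⁺]^2) and the known concentrations, [Sn⁴⁺] in the numerator gives [Sn⁴⁺] = 0.0055 M.

0.0055 M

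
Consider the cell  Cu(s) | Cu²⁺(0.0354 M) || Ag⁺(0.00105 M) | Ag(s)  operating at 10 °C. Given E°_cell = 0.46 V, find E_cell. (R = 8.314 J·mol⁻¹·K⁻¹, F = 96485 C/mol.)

0.333 V

Balancing electrons gives n = 2; the reaction quotient is Q = [Cu²⁺]/[Ag⁺]^2 = 3.21 × 10^4.
E = E° − (RT/nF) ln Q = 0.46 − (8.314×283)/(2×96485) × (10.377) = 0.460 − 0.127 = 0.333 V.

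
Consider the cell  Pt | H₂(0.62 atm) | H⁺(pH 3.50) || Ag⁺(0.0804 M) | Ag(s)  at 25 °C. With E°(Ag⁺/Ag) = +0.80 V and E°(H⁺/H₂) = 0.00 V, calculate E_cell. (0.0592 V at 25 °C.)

0.94 V

The Ag⁺/Ag couple is the cathode, so E°_cell = 0.80 V; n = 2.
[H⁺] = 10^(−3.50) = 3.2 × 10^-4 M, and Q = [H⁺]^2 / ([Ag⁺]^2·P(H₂)) = 2.5 × 10^-5.
E = E° − (0.0592/2) log Q = 0.80 − (0.0592/2)(-4.603) = 0.936 V.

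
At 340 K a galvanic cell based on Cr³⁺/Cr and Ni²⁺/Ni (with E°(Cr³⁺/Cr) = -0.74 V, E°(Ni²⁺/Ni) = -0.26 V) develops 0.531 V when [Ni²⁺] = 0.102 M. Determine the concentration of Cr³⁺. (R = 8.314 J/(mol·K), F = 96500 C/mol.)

1.8 × 10^-4 M

From the Nernst equation, ln Q = nF(E° − E)/RT = 6×96500×(0.48 − 0.531)/(8.314×340) = -10.446, so Q = 2.91 × 10^-5.
With Q = [Cr³⁺]^2/[Ni²⁺]^3 and the known concentrations, [Cr³⁺]^2 in the numerator gives [Cr³⁺] = 1.8 × 10^-4 M.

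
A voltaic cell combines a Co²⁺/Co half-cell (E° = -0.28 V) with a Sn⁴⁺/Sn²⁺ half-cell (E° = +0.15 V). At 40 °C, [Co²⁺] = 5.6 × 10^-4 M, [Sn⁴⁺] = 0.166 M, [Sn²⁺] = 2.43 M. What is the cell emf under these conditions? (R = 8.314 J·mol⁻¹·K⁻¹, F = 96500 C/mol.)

The Sn⁴⁺/Sn²⁺ couple has the higher reduction potential and acts as the cathode, so E°_cell = +0.15 − (-0.28) = 0.43 V.
Balancing electrons gives n = 2; the reaction quotient is Q = [Co²⁺]·[Sn²⁺]/[Sn⁴⁺] = 0.00820.
E = E° − (RT/nF) ln Q = 0.43 − (8.314×313)/(2×96500) × (-4.804) = 0.430 + 0.065 = 0.495 V.

0.495 V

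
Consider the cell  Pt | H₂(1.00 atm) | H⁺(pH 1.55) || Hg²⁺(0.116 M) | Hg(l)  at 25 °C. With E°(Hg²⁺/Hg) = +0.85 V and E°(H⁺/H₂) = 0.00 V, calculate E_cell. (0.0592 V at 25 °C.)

The Hg²⁺/Hg couple is the cathode, so E°_cell = 0.85 V; n = 2.
[H⁺] = 10^(−1.55) = 0.028 M, and Q = [H⁺]^2 / ([Hg²⁺]·P(H₂)) = 0.00685.
E = E° − (0.0592/2) log Q = 0.85 − (0.0592/2)(-2.164) = 0.914 V.

0.91 V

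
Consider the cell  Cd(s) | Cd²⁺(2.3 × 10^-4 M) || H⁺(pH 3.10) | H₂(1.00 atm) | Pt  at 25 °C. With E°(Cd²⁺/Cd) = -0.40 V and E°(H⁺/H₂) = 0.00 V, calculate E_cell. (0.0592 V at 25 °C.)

The hydrogen couple is the cathode, so E°_cell = 0.40 V; n = 2.
[H⁺] = 10^(−3.10) = 7.9 × 10^-4 M, and Q = [Cd²⁺]·P(H₂) / [H⁺]^2 = 365.
E = E° − (0.0592/2) log Q = 0.40 − (0.0592/2)(2.562) = 0.324 V.

0.32 V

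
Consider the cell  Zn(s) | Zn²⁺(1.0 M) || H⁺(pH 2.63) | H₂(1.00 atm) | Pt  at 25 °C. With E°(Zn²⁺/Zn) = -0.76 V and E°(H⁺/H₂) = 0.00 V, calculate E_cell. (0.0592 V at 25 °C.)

0.60 V

The hydrogen couple is the cathode, so E°_cell = 0.76 V; n = 2.
[H⁺] = 10^(−2.63) = 0.0023 M, and Q = [Zn²⁺]·P(H₂) / [H⁺]^2 = 1.82 × 10^5.
E = E° − (0.0592/2) log Q = 0.76 − (0.0592/2)(5.260) = 0.604 V.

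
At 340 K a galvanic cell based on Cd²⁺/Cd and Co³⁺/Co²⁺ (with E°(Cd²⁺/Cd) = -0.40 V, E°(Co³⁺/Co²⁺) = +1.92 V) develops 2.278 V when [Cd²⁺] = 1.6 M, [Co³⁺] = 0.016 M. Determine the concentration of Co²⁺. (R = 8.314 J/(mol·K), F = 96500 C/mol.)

From the Nernst equation, ln Q = nF(E° − E)/RT = 2×96500×(2.32 − 2.278)/(8.314×340) = 2.868, so Q = 17.6.
With Q = [Cd²⁺]·[Co²⁺]^2/[Co³⁺]^2 and the known concentrations, [Co²⁺]^2 in the numerator gives [Co²⁺] = 0.053 M.

0.053 M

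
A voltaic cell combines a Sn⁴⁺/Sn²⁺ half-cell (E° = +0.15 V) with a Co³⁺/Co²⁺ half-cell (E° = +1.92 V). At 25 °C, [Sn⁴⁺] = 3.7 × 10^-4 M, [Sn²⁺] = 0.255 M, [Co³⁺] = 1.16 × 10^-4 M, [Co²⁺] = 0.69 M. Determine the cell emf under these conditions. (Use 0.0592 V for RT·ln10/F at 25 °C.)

1.63 V

The Co³⁺/Co²⁺ couple has the higher reduction potential and acts as the cathode, so E°_cell = +1.92 − (+0.15) = 1.77 V.
Balancing electrons gives n = 2; the reaction quotient is Q = [Sn⁴⁺]·[Co²⁺]^2/([Sn²⁺]·[Co³⁺]^2) = 5.13 × 10^4.
At 25 °C, E = E° − (0.0592/n) log Q = 1.77 − (0.0592/2)(4.710) = 1.770 − 0.139 = 1.631 V.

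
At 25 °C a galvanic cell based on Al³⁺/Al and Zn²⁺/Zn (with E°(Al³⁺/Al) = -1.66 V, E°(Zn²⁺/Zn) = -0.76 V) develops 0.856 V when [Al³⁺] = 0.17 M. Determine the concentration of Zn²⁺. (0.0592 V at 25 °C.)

From the Nernst equation, log Q = n(E° − E)/0.0592 = 6(0.90 − 0.856)/0.0592 = 4.459, so Q = 2.88 × 10^4.
With Q = [Al³⁺]^2/[Zn²⁺]^3 and the known concentrations, [Zn²⁺]^3 in the denominator gives [Zn²⁺] = 0.01 M.

0.01 M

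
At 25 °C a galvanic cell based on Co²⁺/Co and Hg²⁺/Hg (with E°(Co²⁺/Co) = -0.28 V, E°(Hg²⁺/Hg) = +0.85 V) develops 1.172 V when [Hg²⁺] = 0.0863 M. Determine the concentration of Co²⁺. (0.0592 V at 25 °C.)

0.0033 M

From the Nernst equation, log Q = n(E° − E)/0.0592 = 2(1.13 − 1.172)/0.0592 = -1.419, so Q = 0.0381.
With Q = [Co²⁺]/[Hg²⁺] and the known concentrations, [Co²⁺] in the numerator gives [Co²⁺] = 0.0033 M.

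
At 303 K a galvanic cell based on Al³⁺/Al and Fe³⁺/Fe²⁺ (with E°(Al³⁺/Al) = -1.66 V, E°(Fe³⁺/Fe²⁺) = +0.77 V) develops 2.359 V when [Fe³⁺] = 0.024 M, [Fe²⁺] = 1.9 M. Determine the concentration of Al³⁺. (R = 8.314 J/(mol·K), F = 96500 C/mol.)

From the Nernst equation, ln Q = nF(E° − E)/RT = 3×96500×(2.43 − 2.359)/(8.314×303) = 8.159, so Q = 3500.
With Q = [Al³⁺]·[Fe²⁺]^3/[Fe³⁺]^3 and the known concentrations, [Al³⁺] in the numerator gives [Al³⁺] = 0.007 M.

0.007 M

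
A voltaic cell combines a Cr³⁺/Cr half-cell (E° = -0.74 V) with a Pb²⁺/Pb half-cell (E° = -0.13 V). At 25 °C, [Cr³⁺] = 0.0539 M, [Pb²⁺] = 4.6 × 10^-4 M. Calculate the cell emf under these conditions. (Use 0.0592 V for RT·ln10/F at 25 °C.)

The Pb²⁺/Pb couple has the higher reduction potential and acts as the cathode, so E°_cell = -0.13 − (-0.74) = 0.61 V.
Balancing electrons gives n = 6; the reaction quotient is Q = [Cr³⁺]^2/[Pb²⁺]^3 = 2.98 × 10^7.
At 25 °C, E = E° − (0.0592/n) log Q = 0.61 − (0.0592/6)(7.475) = 0.610 − 0.074 = 0.536 V.

0.536 V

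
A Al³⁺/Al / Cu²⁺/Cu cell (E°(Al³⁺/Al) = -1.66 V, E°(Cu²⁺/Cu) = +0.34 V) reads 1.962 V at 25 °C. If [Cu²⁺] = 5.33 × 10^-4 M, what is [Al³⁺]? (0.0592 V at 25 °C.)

0.001 M

From the Nernst equation, log Q = n(E° − E)/0.0592 = 6(2.00 − 1.962)/0.0592 = 3.851, so Q = 7100.
With Q = [Al³⁺]^2/[Cu²⁺]^3 and the known concentrations, [Al³⁺]^2 in the numerator gives [Al³⁺] = 0.001 M.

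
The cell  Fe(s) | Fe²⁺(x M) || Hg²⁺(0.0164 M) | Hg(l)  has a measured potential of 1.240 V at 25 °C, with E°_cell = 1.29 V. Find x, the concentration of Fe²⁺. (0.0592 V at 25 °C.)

From the Nernst equation, log Q = n(E° − E)/0.0592 = 2(1.29 − 1.240)/0.0592 = 1.689, so Q = 48.9.
With Q = [Fe²⁺]/[Hg²⁺] and the known concentrations, [Fe²⁺] in the numerator gives [Fe²⁺] = 0.8 M.

0.8 M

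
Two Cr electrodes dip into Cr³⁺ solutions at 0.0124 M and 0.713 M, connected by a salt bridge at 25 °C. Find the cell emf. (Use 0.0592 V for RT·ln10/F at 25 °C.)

Both half-cells are Cr³⁺/Cr, so E°_cell = 0. The concentrated side is the cathode; the cell reaction moves Cr³⁺ from high to low concentration with n = 3.
Q = [Cr³⁺]_dilute/[Cr³⁺]_conc = 0.0124/0.713 = 0.0174.
E = 0 − (0.0592/3) log Q = −(0.0592/3)(-1.760) = 0.0347 V.

0.035 V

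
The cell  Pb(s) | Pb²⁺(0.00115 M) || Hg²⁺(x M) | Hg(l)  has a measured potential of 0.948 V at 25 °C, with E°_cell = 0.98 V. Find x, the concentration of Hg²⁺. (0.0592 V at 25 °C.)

9.5 × 10^-5 M

From the Nernst equation, log Q = n(E° − E)/0.0592 = 2(0.98 − 0.948)/0.0592 = 1.081, so Q = 12.1.
With Q = [Pb²⁺]/[Hg²⁺] and the known concentrations, [Hg²⁺] in the denominator gives [Hg²⁺] = 9.5 × 10^-5 M.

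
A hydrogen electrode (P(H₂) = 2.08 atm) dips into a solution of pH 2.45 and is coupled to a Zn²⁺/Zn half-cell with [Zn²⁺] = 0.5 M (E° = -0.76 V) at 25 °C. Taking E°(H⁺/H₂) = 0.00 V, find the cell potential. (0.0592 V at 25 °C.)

0.61 V

The hydrogen couple is the cathode, so E°_cell = 0.76 V; n = 2.
[H⁺] = 10^(−2.45) = 0.0035 M, and Q = [Zn²⁺]·P(H₂) / [H⁺]^2 = 8.26 × 10^4.
E = E° − (0.0592/2) log Q = 0.76 − (0.0592/2)(4.917) = 0.614 V.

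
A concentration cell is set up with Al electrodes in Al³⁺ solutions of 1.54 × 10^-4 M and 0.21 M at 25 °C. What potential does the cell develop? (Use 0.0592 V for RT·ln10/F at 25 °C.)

Both half-cells are Al³⁺/Al, so E°_cell = 0. The concentrated side is the cathode; the cell reaction moves Al³⁺ from high to low concentration with n = 3.
Q = [Al³⁺]_dilute/[Al³⁺]_conc = 1.54 × 10^-4/0.21 = 7.33 × 10^-4.
E = 0 − (0.0592/3) log Q = −(0.0592/3)(-3.135) = 0.0619 V.

0.062 V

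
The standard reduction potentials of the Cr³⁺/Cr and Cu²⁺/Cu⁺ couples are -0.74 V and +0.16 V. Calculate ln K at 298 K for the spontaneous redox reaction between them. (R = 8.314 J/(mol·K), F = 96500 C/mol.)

E°_cell = +0.16 − (-0.74) = 0.90 V, with n = 3 electrons transferred.
At equilibrium E = 0, so the Nernst equation gives ln K = nFE°/RT = (3)(96500)(0.90)/((8.314)(298)) = 105.16.

ln K = 105.2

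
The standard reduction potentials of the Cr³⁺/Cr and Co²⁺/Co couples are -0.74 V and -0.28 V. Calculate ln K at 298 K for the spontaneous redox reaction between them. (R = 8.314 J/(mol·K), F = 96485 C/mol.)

E°_cell = -0.28 − (-0.74) = 0.46 V, with n = 6 electrons transferred.
At equilibrium E = 0, so the Nernst equation gives ln K = nFE°/RT = (6)(96485)(0.46)/((8.314)(298)) = 107.48.

ln K = 107.5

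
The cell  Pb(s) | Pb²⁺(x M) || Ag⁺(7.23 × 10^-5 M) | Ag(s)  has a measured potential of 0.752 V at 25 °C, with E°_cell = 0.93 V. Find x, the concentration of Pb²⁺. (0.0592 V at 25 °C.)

0.0054 M

From the Nernst equation, log Q = n(E° − E)/0.0592 = 2(0.93 − 0.752)/0.0592 = 6.014, so Q = 1.03 × 10^6.
With Q = [Pb²⁺]/[Ag⁺]^2 and the known concentrations, [Pb²⁺] in the numerator gives [Pb²⁺] = 0.0054 M.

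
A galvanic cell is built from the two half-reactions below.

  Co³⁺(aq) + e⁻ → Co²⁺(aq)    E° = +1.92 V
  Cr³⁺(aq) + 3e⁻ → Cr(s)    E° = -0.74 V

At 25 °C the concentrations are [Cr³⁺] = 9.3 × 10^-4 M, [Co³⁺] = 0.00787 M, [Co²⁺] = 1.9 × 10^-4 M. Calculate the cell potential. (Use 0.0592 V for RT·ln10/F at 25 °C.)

The Co³⁺/Co²⁺ couple has the higher reduction potential and acts as the cathode, so E°_cell = +1.92 − (-0.74) = 2.66 V.
Balancing electrons gives n = 3; the reaction quotient is Q = [Cr³⁺]·[Co²⁺]^3/[Co³⁺]^3 = 1.31 × 10^-8.
At 25 °C, E = E° − (0.0592/n) log Q = 2.66 − (0.0592/3)(-7.883) = 2.660 + 0.156 = 2.816 V.

2.82 V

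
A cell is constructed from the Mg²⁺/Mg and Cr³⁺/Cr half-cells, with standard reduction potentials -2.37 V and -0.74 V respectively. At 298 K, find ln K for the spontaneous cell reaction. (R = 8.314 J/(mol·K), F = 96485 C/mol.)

E°_cell = -0.74 − (-2.37) = 1.63 V, with n = 6 electrons transferred.
At equilibrium E = 0, so the Nernst equation gives ln K = nFE°/RT = (6)(96485)(1.63)/((8.314)(298)) = 380.87.

ln K = 380.9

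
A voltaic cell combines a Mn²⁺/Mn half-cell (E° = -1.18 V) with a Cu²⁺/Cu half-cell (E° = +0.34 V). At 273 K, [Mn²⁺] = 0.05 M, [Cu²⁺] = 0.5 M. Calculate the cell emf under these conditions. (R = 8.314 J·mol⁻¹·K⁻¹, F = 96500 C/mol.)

1.55 V

The Cu²⁺/Cu couple has the higher reduction potential and acts as the cathode, so E°_cell = +0.34 − (-1.18) = 1.52 V.
Balancing electrons gives n = 2; the reaction quotient is Q = [Mn²⁺]/[Cu²⁺] = 0.100.
E = E° − (RT/nF) ln Q = 1.52 − (8.314×273)/(2×96500) × (-2.303) = 1.520 + 0.027 = 1.547 V.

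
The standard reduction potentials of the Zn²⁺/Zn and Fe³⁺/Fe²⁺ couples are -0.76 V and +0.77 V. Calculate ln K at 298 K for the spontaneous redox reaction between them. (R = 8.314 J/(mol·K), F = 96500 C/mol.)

E°_cell = +0.77 − (-0.76) = 1.53 V, with n = 2 electrons transferred.
At equilibrium E = 0, so the Nernst equation gives ln K = nFE°/RT = (2)(96500)(1.53)/((8.314)(298)) = 119.19.

ln K = 119.2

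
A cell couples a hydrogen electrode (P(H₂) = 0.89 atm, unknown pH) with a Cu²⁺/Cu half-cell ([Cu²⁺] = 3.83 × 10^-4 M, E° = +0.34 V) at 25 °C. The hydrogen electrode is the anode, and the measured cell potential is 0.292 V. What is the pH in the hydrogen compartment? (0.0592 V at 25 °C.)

E°_cell = 0.34 V and n = 2.
log Q = n(E° − E)/0.0592 = 2×(0.34 − 0.292)/0.0592 = 1.622.
With Q = [H⁺]^2 / ([Cu²⁺]·P(H₂)), solving for [H⁺] gives log[H⁺] = -0.923, so pH = 0.92.

pH = 0.92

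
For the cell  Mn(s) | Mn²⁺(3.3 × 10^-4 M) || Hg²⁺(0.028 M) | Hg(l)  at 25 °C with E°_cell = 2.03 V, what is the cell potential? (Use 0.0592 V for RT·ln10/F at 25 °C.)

2.09 V

Balancing electrons gives n = 2; the reaction quotient is Q = [Mn²⁺]/[Hg²⁺] = 0.0118.
At 25 °C, E = E° − (0.0592/n) log Q = 2.03 − (0.0592/2)(-1.929) = 2.030 + 0.057 = 2.087 V.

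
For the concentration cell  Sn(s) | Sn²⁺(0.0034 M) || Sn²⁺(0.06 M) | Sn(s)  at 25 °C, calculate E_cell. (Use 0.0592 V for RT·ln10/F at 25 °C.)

Both half-cells are Sn²⁺/Sn, so E°_cell = 0. The concentrated side is the cathode; the cell reaction moves Sn²⁺ from high to low concentration with n = 2.
Q = [Sn²⁺]_dilute/[Sn²⁺]_conc = 0.0034/0.06 = 0.0567.
E = 0 − (0.0592/2) log Q = −(0.0592/2)(-1.247) = 0.0369 V.

0.037 V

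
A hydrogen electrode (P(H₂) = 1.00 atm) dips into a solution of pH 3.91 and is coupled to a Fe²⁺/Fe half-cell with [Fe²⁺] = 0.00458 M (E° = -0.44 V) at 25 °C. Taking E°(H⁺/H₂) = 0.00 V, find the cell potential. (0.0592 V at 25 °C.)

The hydrogen couple is the cathode, so E°_cell = 0.44 V; n = 2.
[H⁺] = 10^(−3.91) = 1.2 × 10^-4 M, and Q = [Fe²⁺]·P(H₂) / [H⁺]^2 = 3.03 × 10^5.
E = E° − (0.0592/2) log Q = 0.44 − (0.0592/2)(5.481) = 0.278 V.

0.28 V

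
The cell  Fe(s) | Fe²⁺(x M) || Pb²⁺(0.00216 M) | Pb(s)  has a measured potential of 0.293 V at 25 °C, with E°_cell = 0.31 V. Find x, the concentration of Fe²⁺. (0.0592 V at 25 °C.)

From the Nernst equation, log Q = n(E° − E)/0.0592 = 2(0.31 − 0.293)/0.0592 = 0.574, so Q = 3.75.
With Q = [Fe²⁺]/[Pb²⁺] and the known concentrations, [Fe²⁺] in the numerator gives [Fe²⁺] = 0.0081 M.

0.0081 M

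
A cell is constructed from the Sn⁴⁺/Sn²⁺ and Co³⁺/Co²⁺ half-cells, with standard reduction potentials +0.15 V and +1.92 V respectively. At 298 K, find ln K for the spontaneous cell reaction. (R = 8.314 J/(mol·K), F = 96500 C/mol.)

ln K = 137.9

E°_cell = +1.92 − (+0.15) = 1.77 V, with n = 2 electrons transferred.
At equilibrium E = 0, so the Nernst equation gives ln K = nFE°/RT = (2)(96500)(1.77)/((8.314)(298)) = 137.88.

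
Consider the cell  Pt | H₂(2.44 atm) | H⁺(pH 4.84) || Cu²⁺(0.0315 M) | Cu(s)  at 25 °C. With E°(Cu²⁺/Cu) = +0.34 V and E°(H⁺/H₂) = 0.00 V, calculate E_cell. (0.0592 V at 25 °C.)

The Cu²⁺/Cu couple is the cathode, so E°_cell = 0.34 V; n = 2.
[H⁺] = 10^(−4.84) = 1.4 × 10^-5 M, and Q = [H⁺]^2 / ([Cu²⁺]·P(H₂)) = 2.72 × 10^-9.
E = E° − (0.0592/2) log Q = 0.34 − (0.0592/2)(-8.566) = 0.594 V.

0.59 V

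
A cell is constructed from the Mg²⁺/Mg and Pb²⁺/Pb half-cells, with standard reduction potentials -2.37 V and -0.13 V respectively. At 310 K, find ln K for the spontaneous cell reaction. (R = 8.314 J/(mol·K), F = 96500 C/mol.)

ln K = 167.7

E°_cell = -0.13 − (-2.37) = 2.24 V, with n = 2 electrons transferred.
At equilibrium E = 0, so the Nernst equation gives ln K = nFE°/RT = (2)(96500)(2.24)/((8.314)(310)) = 167.74.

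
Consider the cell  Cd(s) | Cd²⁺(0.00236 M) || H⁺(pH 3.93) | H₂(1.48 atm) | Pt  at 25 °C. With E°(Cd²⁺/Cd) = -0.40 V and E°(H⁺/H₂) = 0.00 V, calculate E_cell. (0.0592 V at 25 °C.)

0.24 V

The hydrogen couple is the cathode, so E°_cell = 0.40 V; n = 2.
[H⁺] = 10^(−3.93) = 1.2 × 10^-4 M, and Q = [Cd²⁺]·P(H₂) / [H⁺]^2 = 2.53 × 10^5.
E = E° − (0.0592/2) log Q = 0.40 − (0.0592/2)(5.403) = 0.240 V.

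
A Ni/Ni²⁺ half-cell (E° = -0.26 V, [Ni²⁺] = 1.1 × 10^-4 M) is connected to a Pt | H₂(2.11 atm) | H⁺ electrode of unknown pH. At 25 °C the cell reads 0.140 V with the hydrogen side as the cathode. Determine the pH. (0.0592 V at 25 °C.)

E°_cell = 0.26 V and n = 2.
log Q = n(E° − E)/0.0592 = 2×(0.26 − 0.140)/0.0592 = 4.054.
With Q = [Ni²⁺]·P(H₂) / [H⁺]^2, solving for [H⁺] gives log[H⁺] = -3.844, so pH = 3.84.

pH = 3.84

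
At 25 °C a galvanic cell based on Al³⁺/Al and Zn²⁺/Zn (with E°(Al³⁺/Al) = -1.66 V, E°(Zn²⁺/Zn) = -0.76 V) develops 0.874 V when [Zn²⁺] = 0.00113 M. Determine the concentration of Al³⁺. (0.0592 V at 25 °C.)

From the Nernst equation, log Q = n(E° − E)/0.0592 = 6(0.90 − 0.874)/0.0592 = 2.635, so Q = 432.
With Q = [Al³⁺]^2/[Zn²⁺]^3 and the known concentrations, [Al³⁺]^2 in the numerator gives [Al³⁺] = 7.9 × 10^-4 M.

7.9 × 10^-4 M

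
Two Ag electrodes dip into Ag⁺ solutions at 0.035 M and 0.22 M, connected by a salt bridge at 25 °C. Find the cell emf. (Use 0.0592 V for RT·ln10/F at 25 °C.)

0.047 V

Both half-cells are Ag⁺/Ag, so E°_cell = 0. The concentrated side is the cathode; the cell reaction moves Ag⁺ from high to low concentration with n = 1.
Q = [Ag⁺]_dilute/[Ag⁺]_conc = 0.035/0.22 = 0.159.
E = 0 − (0.0592/1) log Q = −(0.0592/1)(-0.798) = 0.0472 V.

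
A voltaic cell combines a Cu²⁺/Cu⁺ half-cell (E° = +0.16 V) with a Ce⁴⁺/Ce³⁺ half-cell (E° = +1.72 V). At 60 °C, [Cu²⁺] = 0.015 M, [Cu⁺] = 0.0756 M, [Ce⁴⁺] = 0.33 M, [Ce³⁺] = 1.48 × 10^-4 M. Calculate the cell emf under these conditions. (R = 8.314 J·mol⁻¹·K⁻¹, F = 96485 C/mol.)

The Ce⁴⁺/Ce³⁺ couple has the higher reduction potential and acts as the cathode, so E°_cell = +1.72 − (+0.16) = 1.56 V.
Balancing electrons gives n = 1; the reaction quotient is Q = [Cu²⁺]·[Ce³⁺]/([Cu⁺]·[Ce⁴⁺]) = 8.9 × 10^-5.
E = E° − (RT/nF) ln Q = 1.56 − (8.314×333)/(1×96485) × (-9.327) = 1.560 + 0.268 = 1.828 V.

1.83 V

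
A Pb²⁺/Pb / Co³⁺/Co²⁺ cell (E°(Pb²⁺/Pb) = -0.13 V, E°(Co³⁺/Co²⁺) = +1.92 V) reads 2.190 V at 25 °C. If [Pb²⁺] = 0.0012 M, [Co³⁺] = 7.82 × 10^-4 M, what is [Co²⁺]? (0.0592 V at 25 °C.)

From the Nernst equation, log Q = n(E° − E)/0.0592 = 2(2.05 − 2.190)/0.0592 = -4.730, so Q = 1.86 × 10^-5.
With Q = [Pb²⁺]·[Co²⁺]^2/[Co³⁺]^2 and the known concentrations, [Co²⁺]^2 in the numerator gives [Co²⁺] = 9.7 × 10^-5 M.

9.7 × 10^-5 M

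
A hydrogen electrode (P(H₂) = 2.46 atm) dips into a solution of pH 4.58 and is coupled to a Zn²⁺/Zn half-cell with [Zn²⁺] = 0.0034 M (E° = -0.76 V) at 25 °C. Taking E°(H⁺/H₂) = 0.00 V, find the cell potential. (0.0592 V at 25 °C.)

0.55 V

The hydrogen couple is the cathode, so E°_cell = 0.76 V; n = 2.
[H⁺] = 10^(−4.58) = 2.6 × 10^-5 M, and Q = [Zn²⁺]·P(H₂) / [H⁺]^2 = 1.21 × 10^7.
E = E° − (0.0592/2) log Q = 0.76 − (0.0592/2)(7.082) = 0.550 V.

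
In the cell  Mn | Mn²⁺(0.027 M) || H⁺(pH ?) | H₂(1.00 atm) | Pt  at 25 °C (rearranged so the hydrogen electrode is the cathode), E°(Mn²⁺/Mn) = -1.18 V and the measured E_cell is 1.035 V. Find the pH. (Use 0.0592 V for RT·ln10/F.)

pH = 3.23

E°_cell = 1.18 V and n = 2.
log Q = n(E° − E)/0.0592 = 2×(1.18 − 1.035)/0.0592 = 4.899.
With Q = [Mn²⁺]·P(H₂) / [H⁺]^2, solving for [H⁺] gives log[H⁺] = -3.234, so pH = 3.23.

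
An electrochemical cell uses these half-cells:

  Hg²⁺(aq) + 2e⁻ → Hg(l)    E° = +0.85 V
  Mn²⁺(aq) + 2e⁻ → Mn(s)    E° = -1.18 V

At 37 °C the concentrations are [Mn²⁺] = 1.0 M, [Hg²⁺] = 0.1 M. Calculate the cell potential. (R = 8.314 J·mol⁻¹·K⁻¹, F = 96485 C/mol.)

The Hg²⁺/Hg couple has the higher reduction potential and acts as the cathode, so E°_cell = +0.85 − (-1.18) = 2.03 V.
Balancing electrons gives n = 2; the reaction quotient is Q = [Mn²⁺]/[Hg²⁺] = 10.0.
E = E° − (RT/nF) ln Q = 2.03 − (8.314×310)/(2×96485) × (2.303) = 2.030 − 0.031 = 1.999 V.

2.00 V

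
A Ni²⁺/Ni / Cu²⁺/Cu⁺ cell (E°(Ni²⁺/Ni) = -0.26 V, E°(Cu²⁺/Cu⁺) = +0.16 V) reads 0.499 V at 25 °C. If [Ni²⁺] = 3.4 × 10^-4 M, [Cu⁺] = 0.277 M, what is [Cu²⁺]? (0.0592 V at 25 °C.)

From the Nernst equation, log Q = n(E° − E)/0.0592 = 2(0.42 − 0.499)/0.0592 = -2.669, so Q = 0.00214.
With Q = [Ni²⁺]·[Cu⁺]^2/[Cu²⁺]^2 and the known concentrations, [Cu²⁺]^2 in the denominator gives [Cu²⁺] = 0.11 M.

0.11 M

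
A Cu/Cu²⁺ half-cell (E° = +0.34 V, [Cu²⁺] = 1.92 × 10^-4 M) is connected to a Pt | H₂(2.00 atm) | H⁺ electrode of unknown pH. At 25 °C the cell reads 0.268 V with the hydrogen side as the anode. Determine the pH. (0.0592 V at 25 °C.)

E°_cell = 0.34 V and n = 2.
log Q = n(E° − E)/0.0592 = 2×(0.34 − 0.268)/0.0592 = 2.432.
With Q = [H⁺]^2 / ([Cu²⁺]·P(H₂)), solving for [H⁺] gives log[H⁺] = -0.492, so pH = 0.49.

pH = 0.49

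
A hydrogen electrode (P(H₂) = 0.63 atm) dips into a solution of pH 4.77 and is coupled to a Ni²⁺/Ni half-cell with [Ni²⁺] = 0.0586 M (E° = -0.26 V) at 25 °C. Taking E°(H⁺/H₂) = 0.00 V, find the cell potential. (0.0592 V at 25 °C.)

0.020 V

The hydrogen couple is the cathode, so E°_cell = 0.26 V; n = 2.
[H⁺] = 10^(−4.77) = 1.7 × 10^-5 M, and Q = [Ni²⁺]·P(H₂) / [H⁺]^2 = 1.28 × 10^8.
E = E° − (0.0592/2) log Q = 0.26 − (0.0592/2)(8.107) = 0.020 V.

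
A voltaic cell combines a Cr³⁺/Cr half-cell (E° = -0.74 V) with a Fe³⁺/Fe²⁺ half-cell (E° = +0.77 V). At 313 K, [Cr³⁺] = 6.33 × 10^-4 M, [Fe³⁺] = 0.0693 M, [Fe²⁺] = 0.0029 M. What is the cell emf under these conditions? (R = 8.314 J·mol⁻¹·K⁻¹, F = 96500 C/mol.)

The Fe³⁺/Fe²⁺ couple has the higher reduction potential and acts as the cathode, so E°_cell = +0.77 − (-0.74) = 1.51 V.
Balancing electrons gives n = 3; the reaction quotient is Q = [Cr³⁺]·[Fe²⁺]^3/[Fe³⁺]^3 = 4.64 × 10^-8.
E = E° − (RT/nF) ln Q = 1.51 − (8.314×313)/(3×96500) × (-16.886) = 1.510 + 0.152 = 1.662 V.

1.66 V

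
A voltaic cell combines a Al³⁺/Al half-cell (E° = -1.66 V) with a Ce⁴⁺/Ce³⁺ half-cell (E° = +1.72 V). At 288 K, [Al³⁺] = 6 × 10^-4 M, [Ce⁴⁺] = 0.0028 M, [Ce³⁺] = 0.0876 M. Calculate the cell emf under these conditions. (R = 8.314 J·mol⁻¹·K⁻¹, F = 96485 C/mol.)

3.36 V

The Ce⁴⁺/Ce³⁺ couple has the higher reduction potential and acts as the cathode, so E°_cell = +1.72 − (-1.66) = 3.38 V.
Balancing electrons gives n = 3; the reaction quotient is Q = [Al³⁺]·[Ce³⁺]^3/[Ce⁴⁺]^3 = 18.4.
E = E° − (RT/nF) ln Q = 3.38 − (8.314×288)/(3×96485) × (2.911) = 3.380 − 0.024 = 3.356 V.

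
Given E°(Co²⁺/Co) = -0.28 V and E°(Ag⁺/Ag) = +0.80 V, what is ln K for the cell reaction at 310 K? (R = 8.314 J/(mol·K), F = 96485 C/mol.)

ln K = 80.9

E°_cell = +0.80 − (-0.28) = 1.08 V, with n = 2 electrons transferred.
At equilibrium E = 0, so the Nernst equation gives ln K = nFE°/RT = (2)(96485)(1.08)/((8.314)(310)) = 80.86.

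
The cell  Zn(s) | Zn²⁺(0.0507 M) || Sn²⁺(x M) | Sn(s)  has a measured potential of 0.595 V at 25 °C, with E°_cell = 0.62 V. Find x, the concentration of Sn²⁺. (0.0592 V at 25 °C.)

From the Nernst equation, log Q = n(E° − E)/0.0592 = 2(0.62 − 0.595)/0.0592 = 0.845, so Q = 6.99.
With Q = [Zn²⁺]/[Sn²⁺] and the known concentrations, [Sn²⁺] in the denominator gives [Sn²⁺] = 0.0073 M.

0.0073 M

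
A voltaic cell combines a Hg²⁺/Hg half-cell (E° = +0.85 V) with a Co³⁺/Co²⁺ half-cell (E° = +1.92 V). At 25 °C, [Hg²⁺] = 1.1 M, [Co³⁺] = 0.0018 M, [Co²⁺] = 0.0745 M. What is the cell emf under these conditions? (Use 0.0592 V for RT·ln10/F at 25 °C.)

The Co³⁺/Co²⁺ couple has the higher reduction potential and acts as the cathode, so E°_cell = +1.92 − (+0.85) = 1.07 V.
Balancing electrons gives n = 2; the reaction quotient is Q = [Hg²⁺]·[Co²⁺]^2/[Co³⁺]^2 = 1880.
At 25 °C, E = E° − (0.0592/n) log Q = 1.07 − (0.0592/2)(3.275) = 1.070 − 0.097 = 0.973 V.

0.973 V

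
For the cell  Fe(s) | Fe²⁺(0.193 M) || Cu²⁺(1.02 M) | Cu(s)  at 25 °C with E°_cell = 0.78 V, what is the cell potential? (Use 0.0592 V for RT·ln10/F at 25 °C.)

Balancing electrons gives n = 2; the reaction quotient is Q = [Fe²⁺]/[Cu²⁺] = 0.189.
At 25 °C, E = E° − (0.0592/n) log Q = 0.78 − (0.0592/2)(-0.723) = 0.780 + 0.021 = 0.801 V.

0.801 V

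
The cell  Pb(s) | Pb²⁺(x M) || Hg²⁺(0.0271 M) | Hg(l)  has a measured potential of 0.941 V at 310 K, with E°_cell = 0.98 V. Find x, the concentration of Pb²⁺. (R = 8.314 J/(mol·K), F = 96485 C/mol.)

From the Nernst equation, ln Q = nF(E° − E)/RT = 2×96485×(0.98 − 0.941)/(8.314×310) = 2.920, so Q = 18.5.
With Q = [Pb²⁺]/[Hg²⁺] and the known concentrations, [Pb²⁺] in the numerator gives [Pb²⁺] = 0.5 M.

0.5 M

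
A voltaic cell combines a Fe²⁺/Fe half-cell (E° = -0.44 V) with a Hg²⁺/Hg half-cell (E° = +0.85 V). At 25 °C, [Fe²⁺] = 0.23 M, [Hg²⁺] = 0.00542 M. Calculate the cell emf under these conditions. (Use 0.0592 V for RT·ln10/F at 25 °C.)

1.24 V

The Hg²⁺/Hg couple has the higher reduction potential and acts as the cathode, so E°_cell = +0.85 − (-0.44) = 1.29 V.
Balancing electrons gives n = 2; the reaction quotient is Q = [Fe²⁺]/[Hg²⁺] = 42.4.
At 25 °C, E = E° − (0.0592/n) log Q = 1.29 − (0.0592/2)(1.628) = 1.290 − 0.048 = 1.242 V.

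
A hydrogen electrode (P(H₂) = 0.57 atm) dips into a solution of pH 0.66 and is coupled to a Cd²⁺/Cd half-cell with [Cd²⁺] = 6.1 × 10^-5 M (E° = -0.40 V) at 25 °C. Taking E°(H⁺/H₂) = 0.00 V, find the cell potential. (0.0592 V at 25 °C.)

0.49 V

The hydrogen couple is the cathode, so E°_cell = 0.40 V; n = 2.
[H⁺] = 10^(−0.66) = 0.22 M, and Q = [Cd²⁺]·P(H₂) / [H⁺]^2 = 7.26 × 10^-4.
E = E° − (0.0592/2) log Q = 0.40 − (0.0592/2)(-3.139) = 0.493 V.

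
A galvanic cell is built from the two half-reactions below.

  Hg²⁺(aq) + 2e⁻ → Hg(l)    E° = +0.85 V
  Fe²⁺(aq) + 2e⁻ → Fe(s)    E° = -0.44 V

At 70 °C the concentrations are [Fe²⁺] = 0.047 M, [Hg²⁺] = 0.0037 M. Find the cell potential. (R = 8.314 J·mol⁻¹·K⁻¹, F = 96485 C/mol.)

The Hg²⁺/Hg couple has the higher reduction potential and acts as the cathode, so E°_cell = +0.85 − (-0.44) = 1.29 V.
Balancing electrons gives n = 2; the reaction quotient is Q = [Fe²⁺]/[Hg²⁺] = 12.7.
E = E° − (RT/nF) ln Q = 1.29 − (8.314×343)/(2×96485) × (2.542) = 1.290 − 0.038 = 1.252 V.

1.25 V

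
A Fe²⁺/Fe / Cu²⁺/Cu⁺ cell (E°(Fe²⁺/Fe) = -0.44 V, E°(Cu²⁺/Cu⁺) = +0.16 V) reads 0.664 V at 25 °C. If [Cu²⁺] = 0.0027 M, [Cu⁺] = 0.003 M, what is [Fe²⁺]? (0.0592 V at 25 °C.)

From the Nernst equation, log Q = n(E° − E)/0.0592 = 2(0.60 − 0.664)/0.0592 = -2.162, so Q = 0.00688.
With Q = [Fe²⁺]·[Cu⁺]^2/[Cu²⁺]^2 and the known concentrations, [Fe²⁺] in the numerator gives [Fe²⁺] = 0.0056 M.

0.0056 M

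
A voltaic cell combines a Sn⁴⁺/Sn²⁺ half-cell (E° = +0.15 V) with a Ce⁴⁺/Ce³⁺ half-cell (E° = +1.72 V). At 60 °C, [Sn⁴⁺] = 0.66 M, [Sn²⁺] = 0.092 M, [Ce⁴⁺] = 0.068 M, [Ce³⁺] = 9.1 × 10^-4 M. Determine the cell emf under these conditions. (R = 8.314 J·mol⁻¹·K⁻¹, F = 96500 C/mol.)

The Ce⁴⁺/Ce³⁺ couple has the higher reduction potential and acts as the cathode, so E°_cell = +1.72 − (+0.15) = 1.57 V.
Balancing electrons gives n = 2; the reaction quotient is Q = [Sn⁴⁺]·[Ce³⁺]^2/([Sn²⁺]·[Ce⁴⁺]^2) = 0.00128.
E = E° − (RT/nF) ln Q = 1.57 − (8.314×333)/(2×96500) × (-6.657) = 1.570 + 0.095 = 1.665 V.

1.67 V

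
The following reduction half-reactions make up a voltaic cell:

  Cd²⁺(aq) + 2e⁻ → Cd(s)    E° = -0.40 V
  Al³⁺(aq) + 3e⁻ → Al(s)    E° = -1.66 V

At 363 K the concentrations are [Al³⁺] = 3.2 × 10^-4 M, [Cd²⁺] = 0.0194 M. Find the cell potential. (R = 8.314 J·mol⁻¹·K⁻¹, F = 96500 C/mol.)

The Cd²⁺/Cd couple has the higher reduction potential and acts as the cathode, so E°_cell = -0.40 − (-1.66) = 1.26 V.
Balancing electrons gives n = 6; the reaction quotient is Q = [Al³⁺]^2/[Cd²⁺]^3 = 0.0140.
E = E° − (RT/nF) ln Q = 1.26 − (8.314×363)/(6×96500) × (-4.267) = 1.260 + 0.022 = 1.282 V.

1.28 V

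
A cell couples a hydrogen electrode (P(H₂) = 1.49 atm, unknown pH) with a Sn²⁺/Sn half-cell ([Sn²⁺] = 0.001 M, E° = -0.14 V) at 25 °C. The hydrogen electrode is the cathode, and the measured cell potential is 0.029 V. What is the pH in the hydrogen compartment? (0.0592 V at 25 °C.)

E°_cell = 0.14 V and n = 2.
log Q = n(E° − E)/0.0592 = 2×(0.14 − 0.029)/0.0592 = 3.750.
With Q = [Sn²⁺]·P(H₂) / [H⁺]^2, solving for [H⁺] gives log[H⁺] = -3.288, so pH = 3.29.

pH = 3.29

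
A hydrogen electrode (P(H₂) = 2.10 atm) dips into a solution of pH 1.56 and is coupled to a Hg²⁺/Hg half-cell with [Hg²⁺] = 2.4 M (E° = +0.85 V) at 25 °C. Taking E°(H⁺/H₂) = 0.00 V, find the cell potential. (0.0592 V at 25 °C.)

0.96 V

The Hg²⁺/Hg couple is the cathode, so E°_cell = 0.85 V; n = 2.
[H⁺] = 10^(−1.56) = 0.028 M, and Q = [H⁺]^2 / ([Hg²⁺]·P(H₂)) = 1.51 × 10^-4.
E = E° − (0.0592/2) log Q = 0.85 − (0.0592/2)(-3.822) = 0.963 V.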